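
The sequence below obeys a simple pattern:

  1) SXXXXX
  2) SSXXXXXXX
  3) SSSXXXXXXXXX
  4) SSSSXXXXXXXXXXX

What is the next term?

SSSSSXXXXXXXXXXXXX

Each string has the form S^{n-1} X^{2n+1}, where the shown terms are n = 2, 3, 4, 5.
At n = 6 the blocks have lengths 5, 13.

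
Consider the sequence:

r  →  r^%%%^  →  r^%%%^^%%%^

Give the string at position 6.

The strings grow by a fixed suffix ^%%%^ each time.
From r^%%%^^%%%^, 3 further steps: r^%%%^^%%%^ → r^%%%^^%%%^^%%%^ → r^%%%^^%%%^^%%%^^%%%^ → (answer).

r^%%%^^%%%^^%%%^^%%%^^%%%^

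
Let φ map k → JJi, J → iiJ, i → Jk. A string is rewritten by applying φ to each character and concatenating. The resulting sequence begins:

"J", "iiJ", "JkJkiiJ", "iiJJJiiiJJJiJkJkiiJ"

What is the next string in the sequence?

Applying the rule to each of the 19 symbols of iiJJJiiiJJJiJkJkiiJ gives the pieces Jk Jk iiJ iiJ iiJ Jk Jk Jk iiJ iiJ iiJ Jk iiJ JJi iiJ JJi Jk Jk iiJ, which concatenate to the answer.

JkJkiiJiiJiiJJkJkJkiiJiiJiiJJkiiJJJiiiJJJiJkJkiiJ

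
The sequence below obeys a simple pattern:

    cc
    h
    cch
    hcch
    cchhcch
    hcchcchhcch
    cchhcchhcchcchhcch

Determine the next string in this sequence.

hcchcchhcchcchhcchhcchcchhcch

This is a Fibonacci-style word recurrence s(k) = s(k−2)·s(k−1): e.g. cc·h = cch.
Continuing: hcchcchhcch · cchhcchhcchcchhcch gives term 8.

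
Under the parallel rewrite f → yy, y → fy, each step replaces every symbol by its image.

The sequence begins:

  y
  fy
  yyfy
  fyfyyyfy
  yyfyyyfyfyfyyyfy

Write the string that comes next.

Rewriting the 16 symbols of yyfyyyfyfyfyyyfy one by one yields fy fy yy fy fy fy yy fy yy fy yy fy fy fy yy fy; concatenated:

fyfyyyfyfyfyyyfyyyfyyyfyfyfyyyfy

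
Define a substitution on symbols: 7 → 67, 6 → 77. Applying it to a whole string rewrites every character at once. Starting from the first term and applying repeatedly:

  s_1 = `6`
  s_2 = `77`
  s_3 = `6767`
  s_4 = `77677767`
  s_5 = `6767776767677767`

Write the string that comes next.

Applying the rule to each of the 16 symbols of 6767776767677767 gives the pieces 77 67 77 67 67 67 77 67 77 67 77 67 67 67 77 67, which concatenate to the answer.

77677767676777677767776767677767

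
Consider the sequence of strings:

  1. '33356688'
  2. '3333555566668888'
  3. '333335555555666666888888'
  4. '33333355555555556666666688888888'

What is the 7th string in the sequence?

The n-th term is n+2 3's then 3n-2 5's then 2n 6's then 2n 8's (n = 1, 2, …).
For term 7, n = 7, so the run lengths are 9, 19, 14, 14.

33333333355555555555555555556666666666666688888888888888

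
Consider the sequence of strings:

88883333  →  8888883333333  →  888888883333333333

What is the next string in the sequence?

Each string has the form 8^{2n+2} 3^{3n+1} (n = 1, 2, …).
Setting n = 4 gives 10, 13 characters in each block.

88888888883333333333333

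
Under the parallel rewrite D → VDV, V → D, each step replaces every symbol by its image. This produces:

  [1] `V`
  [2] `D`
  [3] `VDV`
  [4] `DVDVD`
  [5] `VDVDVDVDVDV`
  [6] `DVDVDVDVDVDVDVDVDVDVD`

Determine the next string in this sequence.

Rewriting the 21 symbols of DVDVDVDVDVDVDVDVDVDVD one by one yields VDV D VDV D VDV D VDV D VDV D VDV D VDV D VDV D VDV D VDV D VDV; concatenated:

VDVDVDVDVDVDVDVDVDVDVDVDVDVDVDVDVDVDVDVDVDV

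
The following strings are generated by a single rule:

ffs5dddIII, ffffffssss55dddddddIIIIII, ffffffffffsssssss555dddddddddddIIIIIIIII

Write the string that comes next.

ffffffffffffffssssssssss5555dddddddddddddddIIIIIIIIIIII

Each string has the form f^{4n-2} s^{3n-2} 5^{n} d^{4n-1} I^{3n} (n = 1, 2, …).
For the next term, n = 4, so the run lengths are 14, 10, 4, 15, 12.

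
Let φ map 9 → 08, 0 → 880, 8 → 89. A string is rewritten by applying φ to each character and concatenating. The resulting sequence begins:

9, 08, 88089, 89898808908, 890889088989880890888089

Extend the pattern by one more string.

Rewriting the 24 symbols of 890889088989880890888089 one by one yields 89 08 880 89 89 08 880 89 89 08 89 08 89 89 880 89 08 880 89 89 89 880 89 08; concatenated:

89088808989088808989088908898988089088808989898808908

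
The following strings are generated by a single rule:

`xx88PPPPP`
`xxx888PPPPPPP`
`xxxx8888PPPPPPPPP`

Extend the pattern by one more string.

xxxxx88888PPPPPPPPPPP

Term n consists of n x's, followed by n 8's, followed by 2n+1 P's, where the shown terms are n = 2, 3, 4.
Setting n = 5 gives 5, 5, 11 characters in each block.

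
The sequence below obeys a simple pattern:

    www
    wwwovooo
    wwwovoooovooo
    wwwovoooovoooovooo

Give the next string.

The strings grow by a fixed suffix ovooo each time.
One more step from wwwovoooovoooovooo gives the answer.

wwwovoooovoooovoooovooo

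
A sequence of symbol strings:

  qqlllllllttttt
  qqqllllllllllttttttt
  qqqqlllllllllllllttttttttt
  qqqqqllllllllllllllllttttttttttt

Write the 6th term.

Term n consists of n q's, followed by 3n+1 l's, followed by 2n+1 t's, where the shown terms are n = 2, 3, 4, 5.
At n = 7 the blocks have lengths 7, 22, 15.

qqqqqqqllllllllllllllllllllllttttttttttttttt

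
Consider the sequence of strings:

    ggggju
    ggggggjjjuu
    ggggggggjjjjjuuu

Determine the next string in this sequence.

ggggggggggjjjjjjjuuuu

Reading off run lengths: g runs 4, 6, 8; j runs 1, 3, 5; u runs 1, 2, 3 — each is linear in n (n = 1, 2, …).
At n = 4 the blocks have lengths 10, 7, 4.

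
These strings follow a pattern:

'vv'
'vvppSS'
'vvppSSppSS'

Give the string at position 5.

vvppSSppSSppSSppSS

The strings grow by a fixed suffix ppSS each time.
From vvppSSppSS, 2 further steps: vvppSSppSS → vvppSSppSSppSS → (answer).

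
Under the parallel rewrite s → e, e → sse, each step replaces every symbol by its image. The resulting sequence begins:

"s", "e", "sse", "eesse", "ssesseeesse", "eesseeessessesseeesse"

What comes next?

Rewriting the 21 symbols of eesseeessessesseeesse one by one yields sse sse e e sse sse sse e e sse e e sse e e sse sse sse e e sse; concatenated:

ssesseeessessesseeesseeesseeessessesseeesse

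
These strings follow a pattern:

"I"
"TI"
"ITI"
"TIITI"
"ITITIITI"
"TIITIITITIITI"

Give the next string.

ITITIITITIITIITITIITI

From term 3 onward, concatenate the second-to-last term with the last: I·TI = ITI, TI·ITI = TIITI, …
So term 7 is ITITIITI·TIITIITITIITI.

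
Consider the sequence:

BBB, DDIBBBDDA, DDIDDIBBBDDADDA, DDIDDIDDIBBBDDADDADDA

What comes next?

DDIDDIDDIDDIBBBDDADDADDADDA

Every step adds DDI to the front and DDA to the end of the previous string.
So the next term is DDI·DDIDDIDDIBBBDDADDADDA·DDA.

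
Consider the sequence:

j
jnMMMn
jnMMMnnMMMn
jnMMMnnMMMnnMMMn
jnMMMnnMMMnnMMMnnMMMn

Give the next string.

Each term is the previous one with nMMMn appended.
So the next term is jnMMMnnMMMnnMMMnnMMMn·nMMMn.

jnMMMnnMMMnnMMMnnMMMnnMMMn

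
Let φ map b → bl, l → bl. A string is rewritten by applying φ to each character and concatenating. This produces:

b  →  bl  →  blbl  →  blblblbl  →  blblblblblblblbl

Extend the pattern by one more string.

Replace each of the 16 characters of blblblblblblblbl in place — bl bl bl bl bl bl bl bl bl bl bl bl bl bl bl bl — and concatenate.

blblblblblblblblblblblblblblblbl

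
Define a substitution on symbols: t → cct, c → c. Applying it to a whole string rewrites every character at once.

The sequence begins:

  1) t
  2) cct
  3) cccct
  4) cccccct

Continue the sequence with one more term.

cccccccct

Rewriting each symbol of cccccct: c→c, c→c, c→c, c→c, c→c, c→c, t→cct, which concatenates to c c c c c c cct.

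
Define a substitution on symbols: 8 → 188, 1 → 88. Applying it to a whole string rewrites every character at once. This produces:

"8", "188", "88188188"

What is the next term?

1881888818818888188188

Rewriting each symbol of 88188188: 8→188, 8→188, 1→88, 8→188, 8→188, 1→88, 8→188, 8→188, which concatenates to 188 188 88 188 188 88 188 188.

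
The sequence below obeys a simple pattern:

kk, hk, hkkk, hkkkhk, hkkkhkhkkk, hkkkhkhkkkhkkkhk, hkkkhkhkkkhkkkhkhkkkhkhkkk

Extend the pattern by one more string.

hkkkhkhkkkhkkkhkhkkkhkhkkkhkkkhkhkkkhkkkhk

Each term (from the third on) is the previous term followed by the one before it: term 3 = hk·kk = hkkk.
Continuing: hkkkhkhkkkhkkkhkhkkkhkhkkk · hkkkhkhkkkhkkkhk gives term 8.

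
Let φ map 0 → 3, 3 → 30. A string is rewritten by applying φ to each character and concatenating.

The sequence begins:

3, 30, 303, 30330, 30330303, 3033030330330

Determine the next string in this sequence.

303303033033030330303

Applying the rule to each of the 13 symbols of 3033030330330 gives the pieces 30 3 30 30 3 30 3 30 30 3 30 30 3, which concatenate to the answer.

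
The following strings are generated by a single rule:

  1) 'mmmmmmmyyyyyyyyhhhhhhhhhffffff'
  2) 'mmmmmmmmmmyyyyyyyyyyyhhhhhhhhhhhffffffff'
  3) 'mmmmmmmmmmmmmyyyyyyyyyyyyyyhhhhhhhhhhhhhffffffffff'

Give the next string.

The n-th term is 3n-2 m's then 3n-1 y's then 2n+3 h's then 2n f's, where the shown terms are n = 3, 4, 5.
For the next term, n = 6, so the run lengths are 16, 17, 15, 12.

mmmmmmmmmmmmmmmmyyyyyyyyyyyyyyyyyhhhhhhhhhhhhhhhffffffffffff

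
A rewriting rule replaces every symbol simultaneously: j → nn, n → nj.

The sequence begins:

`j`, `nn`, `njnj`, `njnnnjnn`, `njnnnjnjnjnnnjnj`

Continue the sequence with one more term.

φ(njnnnjnjnjnnnjnj) expands symbol-by-symbol to nj nn nj nj nj nn nj nn nj nn nj nj nj nn nj nn; joining the 16 pieces gives the next term.

njnnnjnjnjnnnjnnnjnnnjnjnjnnnjnn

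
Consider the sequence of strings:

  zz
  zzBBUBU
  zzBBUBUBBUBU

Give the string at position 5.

Every step adds BBUBU to the end: s(k+1) = s(k)·BBUBU.
From zzBBUBUBBUBU, 2 further steps: zzBBUBUBBUBU → zzBBUBUBBUBUBBUBU → (answer).

zzBBUBUBBUBUBBUBUBBUBU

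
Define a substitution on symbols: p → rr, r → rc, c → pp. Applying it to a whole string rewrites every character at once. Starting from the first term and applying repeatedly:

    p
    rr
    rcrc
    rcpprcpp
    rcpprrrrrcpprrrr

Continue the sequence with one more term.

rcpprrrrrcrcrcrcrcpprrrrrcrcrcrc

φ(rcpprrrrrcpprrrr) expands symbol-by-symbol to rc pp rr rr rc rc rc rc rc pp rr rr rc rc rc rc; joining the 16 pieces gives the next term.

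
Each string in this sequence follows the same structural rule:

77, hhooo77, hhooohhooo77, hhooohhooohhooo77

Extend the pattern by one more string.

Each term is the previous one with hhooo prepended.
Applying this once more to hhooohhooohhooo77:

hhooohhooohhooohhooo77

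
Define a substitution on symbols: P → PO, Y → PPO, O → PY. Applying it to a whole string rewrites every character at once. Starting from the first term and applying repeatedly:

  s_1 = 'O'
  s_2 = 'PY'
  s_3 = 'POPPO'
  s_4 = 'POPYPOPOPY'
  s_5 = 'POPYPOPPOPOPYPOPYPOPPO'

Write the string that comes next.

Replace each of the 22 characters of POPYPOPPOPOPYPOPYPOPPO in place — PO PY PO PPO PO PY PO PO PY PO PY PO PPO PO PY PO PPO PO PY PO PO PY — and concatenate.

POPYPOPPOPOPYPOPOPYPOPYPOPPOPOPYPOPPOPOPYPOPOPY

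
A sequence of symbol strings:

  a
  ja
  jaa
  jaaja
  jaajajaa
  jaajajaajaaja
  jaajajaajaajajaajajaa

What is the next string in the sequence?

jaajajaajaajajaajajaajaajajaajaaja

From term 3 onward, concatenate the last term with the second-to-last: ja·a = jaa, jaa·ja = jaaja, …
The next term joins jaajajaajaajajaajajaa and jaajajaajaaja.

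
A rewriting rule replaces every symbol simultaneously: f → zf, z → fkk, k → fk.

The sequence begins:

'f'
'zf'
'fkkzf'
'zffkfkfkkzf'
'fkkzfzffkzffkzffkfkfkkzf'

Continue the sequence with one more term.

Rewriting the 24 symbols of fkkzfzffkzffkzffkfkfkkzf one by one yields zf fk fk fkk zf fkk zf zf fk fkk zf zf fk fkk zf zf fk zf fk zf fk fk fkk zf; concatenated:

zffkfkfkkzffkkzfzffkfkkzfzffkfkkzfzffkzffkzffkfkfkkzf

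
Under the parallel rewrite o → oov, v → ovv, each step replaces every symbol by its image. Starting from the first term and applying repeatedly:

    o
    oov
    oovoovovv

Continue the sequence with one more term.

Apply φ to oovoovovv symbol by symbol: o→oov, o→oov, v→ovv, o→oov, o→oov, v→ovv, o→oov, v→ovv, v→ovv; joined: oov oov ovv oov oov ovv oov ovv ovv.

oovoovovvoovoovovvoovovvovv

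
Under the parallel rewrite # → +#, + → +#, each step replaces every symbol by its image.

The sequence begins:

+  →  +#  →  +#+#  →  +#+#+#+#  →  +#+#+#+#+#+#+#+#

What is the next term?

Applying the rule to each of the 16 symbols of +#+#+#+#+#+#+#+# gives the pieces +# +# +# +# +# +# +# +# +# +# +# +# +# +# +# +#, which concatenate to the answer.

+#+#+#+#+#+#+#+#+#+#+#+#+#+#+#+#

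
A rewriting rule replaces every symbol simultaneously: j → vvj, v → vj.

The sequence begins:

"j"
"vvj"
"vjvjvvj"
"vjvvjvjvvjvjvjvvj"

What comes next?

Rewriting the 17 symbols of vjvvjvjvvjvjvjvvj one by one yields vj vvj vj vj vvj vj vvj vj vj vvj vj vvj vj vvj vj vj vvj; concatenated:

vjvvjvjvjvvjvjvvjvjvjvvjvjvvjvjvvjvjvjvvj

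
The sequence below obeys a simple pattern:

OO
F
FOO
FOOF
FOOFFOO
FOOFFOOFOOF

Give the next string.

FOOFFOOFOOFFOOFFOO

Each term (from the third on) is the previous term followed by the one before it: term 3 = F·OO = FOO.
The next term joins FOOFFOOFOOF and FOOFFOO.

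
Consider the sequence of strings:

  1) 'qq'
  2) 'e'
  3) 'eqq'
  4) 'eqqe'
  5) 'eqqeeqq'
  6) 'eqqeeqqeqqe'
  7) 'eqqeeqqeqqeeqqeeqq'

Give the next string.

From term 3 onward, concatenate the last term with the second-to-last: e·qq = eqq, eqq·e = eqqe, …
Continuing: eqqeeqqeqqeeqqeeqq · eqqeeqqeqqe gives term 8.

eqqeeqqeqqeeqqeeqqeqqeeqqeqqe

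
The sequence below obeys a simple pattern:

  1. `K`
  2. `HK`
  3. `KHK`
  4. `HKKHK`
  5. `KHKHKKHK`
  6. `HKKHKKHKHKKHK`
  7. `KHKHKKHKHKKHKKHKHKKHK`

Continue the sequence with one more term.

HKKHKKHKHKKHKKHKHKKHKHKKHKKHKHKKHK

From term 3 onward, concatenate the second-to-last term with the last: K·HK = KHK, HK·KHK = HKKHK, …
The next term joins HKKHKKHKHKKHK and KHKHKKHKHKKHKKHKHKKHK.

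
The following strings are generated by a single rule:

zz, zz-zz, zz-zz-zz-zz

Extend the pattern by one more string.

s(k+1) = s(k)·-·s(k) — each term doubles the last with '-' between the halves.
So the next term is two copies of zz-zz-zz-zz with '-' between the halves.

zz-zz-zz-zz-zz-zz-zz-zz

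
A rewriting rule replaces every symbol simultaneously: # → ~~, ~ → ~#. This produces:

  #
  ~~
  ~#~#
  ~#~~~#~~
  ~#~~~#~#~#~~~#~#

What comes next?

~#~~~#~#~#~~~#~~~#~~~#~#~#~~~#~~

φ(~#~~~#~#~#~~~#~#) expands symbol-by-symbol to ~# ~~ ~# ~# ~# ~~ ~# ~~ ~# ~~ ~# ~# ~# ~~ ~# ~~; joining the 16 pieces gives the next term.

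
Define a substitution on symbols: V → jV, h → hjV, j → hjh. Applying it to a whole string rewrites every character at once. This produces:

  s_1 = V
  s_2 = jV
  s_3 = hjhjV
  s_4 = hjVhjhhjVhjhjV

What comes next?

hjVhjhjVhjVhjhhjVhjVhjhjVhjVhjhhjVhjhjV

Applying the rule to each of the 14 symbols of hjVhjhhjVhjhjV gives the pieces hjV hjh jV hjV hjh hjV hjV hjh jV hjV hjh hjV hjh jV, which concatenate to the answer.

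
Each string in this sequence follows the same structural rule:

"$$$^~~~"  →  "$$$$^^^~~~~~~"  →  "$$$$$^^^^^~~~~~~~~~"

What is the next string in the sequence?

The n-th term is n+2 $'s then 2n-1 ^'s then 3n ~'s (n = 1, 2, …).
At n = 4 the blocks have lengths 6, 7, 12.

$$$$$$^^^^^^^~~~~~~~~~~~~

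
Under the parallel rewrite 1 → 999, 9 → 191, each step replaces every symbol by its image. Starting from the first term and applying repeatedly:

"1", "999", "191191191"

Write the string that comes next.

999191999999191999999191999

Expanding 191191191: 1→999, 9→191, 1→999, 1→999, 9→191, 1→999, 1→999, 9→191, 1→999. Concatenated: 999 191 999 999 191 999 999 191 999.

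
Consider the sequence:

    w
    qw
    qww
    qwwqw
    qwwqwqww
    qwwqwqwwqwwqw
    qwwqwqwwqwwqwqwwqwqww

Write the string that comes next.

qwwqwqwwqwwqwqwwqwqwwqwwqwqwwqwwqw

Each term (from the third on) is the previous term followed by the one before it: term 3 = qw·w = qww.
The next term joins qwwqwqwwqwwqwqwwqwqww and qwwqwqwwqwwqw.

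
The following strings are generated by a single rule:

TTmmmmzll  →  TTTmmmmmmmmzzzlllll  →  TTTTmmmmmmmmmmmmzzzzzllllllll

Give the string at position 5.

The n-th term is n+1 T's then 4n m's then 2n-1 z's then 3n-1 l's (n = 1, 2, …).
Setting n = 5 gives 6, 20, 9, 14 characters in each block.

TTTTTTmmmmmmmmmmmmmmmmmmmmzzzzzzzzzllllllllllllll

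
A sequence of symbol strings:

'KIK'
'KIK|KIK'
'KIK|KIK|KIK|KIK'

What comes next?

s(k+1) = s(k)·|·s(k) — each term doubles the last with '|' between the halves.
So the next term is two copies of KIK|KIK|KIK|KIK with '|' between the halves.

KIK|KIK|KIK|KIK|KIK|KIK|KIK|KIK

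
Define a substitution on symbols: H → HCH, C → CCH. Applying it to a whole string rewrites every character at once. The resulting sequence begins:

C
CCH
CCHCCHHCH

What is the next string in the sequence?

CCHCCHHCHCCHCCHHCHHCHCCHHCH

Rewriting each symbol of CCHCCHHCH: C→CCH, C→CCH, H→HCH, C→CCH, C→CCH, H→HCH, H→HCH, C→CCH, H→HCH, which concatenates to CCH CCH HCH CCH CCH HCH HCH CCH HCH.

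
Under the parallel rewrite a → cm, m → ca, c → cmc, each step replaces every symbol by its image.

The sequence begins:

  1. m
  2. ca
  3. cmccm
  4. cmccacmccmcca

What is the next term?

Replace each of the 13 characters of cmccacmccmcca in place — cmc ca cmc cmc cm cmc ca cmc cmc ca cmc cmc cm — and concatenate.

cmccacmccmccmcmccacmccmccacmccmccm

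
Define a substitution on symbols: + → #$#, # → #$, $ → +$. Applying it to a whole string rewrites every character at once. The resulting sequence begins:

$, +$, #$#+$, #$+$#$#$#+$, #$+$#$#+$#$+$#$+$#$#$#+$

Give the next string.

#$+$#$#+$#$+$#$#$#+$#$+$#$#+$#$+$#$#+$#$+$#$+$#$#$#+$

Applying the rule to each of the 24 symbols of #$+$#$#+$#$+$#$+$#$#$#+$ gives the pieces #$ +$ #$# +$ #$ +$ #$ #$# +$ #$ +$ #$# +$ #$ +$ #$# +$ #$ +$ #$ +$ #$ #$# +$, which concatenate to the answer.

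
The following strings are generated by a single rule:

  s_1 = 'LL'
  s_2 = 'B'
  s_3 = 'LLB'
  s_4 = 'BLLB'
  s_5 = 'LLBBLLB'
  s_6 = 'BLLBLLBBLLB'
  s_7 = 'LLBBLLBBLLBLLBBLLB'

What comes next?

Each term (from the third on) is the two preceding terms concatenated in order: term 3 = LL·B = LLB.
Continuing: BLLBLLBBLLB · LLBBLLBBLLBLLBBLLB gives term 8.

BLLBLLBBLLBLLBBLLBBLLBLLBBLLB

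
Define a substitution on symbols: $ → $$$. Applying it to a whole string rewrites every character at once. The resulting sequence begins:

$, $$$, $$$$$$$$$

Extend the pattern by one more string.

Expanding $$$$$$$$$: $→$$$, $→$$$, $→$$$, $→$$$, $→$$$, $→$$$, $→$$$, $→$$$, $→$$$. Concatenated: $$$ $$$ $$$ $$$ $$$ $$$ $$$ $$$ $$$.

$$$$$$$$$$$$$$$$$$$$$$$$$$$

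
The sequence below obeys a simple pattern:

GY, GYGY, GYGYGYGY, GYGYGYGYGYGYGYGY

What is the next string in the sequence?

Every step duplicates the string.
So the next term is two copies of GYGYGYGYGYGYGYGY.

GYGYGYGYGYGYGYGYGYGYGYGYGYGYGYGY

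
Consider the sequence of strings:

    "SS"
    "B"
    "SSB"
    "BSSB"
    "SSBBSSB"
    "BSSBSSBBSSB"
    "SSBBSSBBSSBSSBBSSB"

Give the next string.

Each term (from the third on) is the two preceding terms concatenated in order: term 3 = SS·B = SSB.
So term 8 is BSSBSSBBSSB·SSBBSSBBSSBSSBBSSB.

BSSBSSBBSSBSSBBSSBBSSBSSBBSSB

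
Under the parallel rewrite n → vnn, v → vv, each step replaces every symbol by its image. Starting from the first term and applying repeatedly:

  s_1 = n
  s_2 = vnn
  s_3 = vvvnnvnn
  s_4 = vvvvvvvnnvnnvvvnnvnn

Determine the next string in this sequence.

vvvvvvvvvvvvvvvnnvnnvvvnnvnnvvvvvvvnnvnnvvvnnvnn

φ(vvvvvvvnnvnnvvvnnvnn) expands symbol-by-symbol to vv vv vv vv vv vv vv vnn vnn vv vnn vnn vv vv vv vnn vnn vv vnn vnn; joining the 20 pieces gives the next term.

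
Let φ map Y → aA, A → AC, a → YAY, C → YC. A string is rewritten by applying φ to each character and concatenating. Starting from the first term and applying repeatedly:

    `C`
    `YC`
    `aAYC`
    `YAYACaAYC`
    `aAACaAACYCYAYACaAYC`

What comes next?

Applying the rule to each of the 19 symbols of aAACaAACYCYAYACaAYC gives the pieces YAY AC AC YC YAY AC AC YC aA YC aA AC aA AC YC YAY AC aA YC, which concatenate to the answer.

YAYACACYCYAYACACYCaAYCaAACaAACYCYAYACaAYC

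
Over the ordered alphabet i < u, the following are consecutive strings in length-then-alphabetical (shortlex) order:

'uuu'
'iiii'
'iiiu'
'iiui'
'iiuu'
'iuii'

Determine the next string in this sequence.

Find the rightmost character of iuii below u, bump it to the next letter, and reset everything to its right to i.

iuiu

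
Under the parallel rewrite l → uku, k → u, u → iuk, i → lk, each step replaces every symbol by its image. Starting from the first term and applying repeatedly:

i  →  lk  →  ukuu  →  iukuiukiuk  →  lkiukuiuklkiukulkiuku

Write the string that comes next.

ukuulkiukuiuklkiukuukuulkiukuiukukuulkiukuiuk

Replace each of the 21 characters of lkiukuiuklkiukulkiuku in place — uku u lk iuk u iuk lk iuk u uku u lk iuk u iuk uku u lk iuk u iuk — and concatenate.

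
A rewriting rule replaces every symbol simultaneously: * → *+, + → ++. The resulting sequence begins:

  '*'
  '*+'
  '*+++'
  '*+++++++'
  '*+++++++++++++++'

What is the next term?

Rewriting the 16 symbols of *+++++++++++++++ one by one yields *+ ++ ++ ++ ++ ++ ++ ++ ++ ++ ++ ++ ++ ++ ++ ++; concatenated:

*+++++++++++++++++++++++++++++++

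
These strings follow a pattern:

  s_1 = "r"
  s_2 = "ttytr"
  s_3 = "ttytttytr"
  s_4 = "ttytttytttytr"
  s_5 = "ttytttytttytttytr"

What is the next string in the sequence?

ttytttytttytttytttytr

The strings grow by a fixed prefix ttyt each time.
So the next term is ttyt·ttytttytttytttytr.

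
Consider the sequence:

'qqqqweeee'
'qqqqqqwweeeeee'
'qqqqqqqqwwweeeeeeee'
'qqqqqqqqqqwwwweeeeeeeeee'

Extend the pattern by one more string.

Each string has the form q^{2n+2} w^{n} e^{2n+2} (n = 1, 2, …).
For the next term, n = 5, so the run lengths are 12, 5, 12.

qqqqqqqqqqqqwwwwweeeeeeeeeeee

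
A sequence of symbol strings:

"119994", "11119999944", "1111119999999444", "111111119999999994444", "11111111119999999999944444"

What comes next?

Reading off run lengths: 1 runs 2, 4, 6, 8, 10; 9 runs 3, 5, 7, 9, 11; 4 runs 1, 2, 3, 4, 5 — each is linear in n (n = 1, 2, …).
Setting n = 6 gives 12, 13, 6 characters in each block.

1111111111119999999999999444444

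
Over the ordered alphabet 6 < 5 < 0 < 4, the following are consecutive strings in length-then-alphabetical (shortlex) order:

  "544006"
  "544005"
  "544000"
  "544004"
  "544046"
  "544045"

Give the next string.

Treat 544045 as a base-4 numeral over the given alphabet and add one, carrying through any trailing 4's.

544040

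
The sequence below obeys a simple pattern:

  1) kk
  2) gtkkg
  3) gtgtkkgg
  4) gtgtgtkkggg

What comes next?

s(k+1) = gt·s(k)·g, so each term gains gt as a prefix and g as a suffix.
Applying this once more to gtgtgtkkggg:

gtgtgtgtkkgggg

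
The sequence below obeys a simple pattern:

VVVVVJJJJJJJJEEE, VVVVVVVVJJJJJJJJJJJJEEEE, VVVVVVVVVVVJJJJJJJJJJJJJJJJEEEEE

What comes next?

VVVVVVVVVVVVVVJJJJJJJJJJJJJJJJJJJJEEEEEE

Term n consists of 3n-1 V's, followed by 4n J's, followed by n+1 E's, where the shown terms are n = 2, 3, 4.
For the next term, n = 5, so the run lengths are 14, 20, 6.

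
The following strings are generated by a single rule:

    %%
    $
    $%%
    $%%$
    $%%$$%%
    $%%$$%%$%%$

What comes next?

From term 3 onward, concatenate the last term with the second-to-last: $·%% = $%%, $%%·$ = $%%$, …
Continuing: $%%$$%%$%%$ · $%%$$%% gives term 7.

$%%$$%%$%%$$%%$$%%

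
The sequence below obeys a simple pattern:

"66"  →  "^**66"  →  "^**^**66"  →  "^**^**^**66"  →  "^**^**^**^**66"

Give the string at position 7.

The strings grow by a fixed prefix ^** each time.
From ^**^**^**^**66, 2 further steps: ^**^**^**^**66 → ^**^**^**^**^**66 → (answer).

^**^**^**^**^**^**66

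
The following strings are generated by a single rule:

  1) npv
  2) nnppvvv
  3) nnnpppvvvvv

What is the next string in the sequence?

nnnnppppvvvvvvv

Each string has the form n^{n} p^{n} v^{2n-1} (n = 1, 2, …).
Setting n = 4 gives 4, 4, 7 characters in each block.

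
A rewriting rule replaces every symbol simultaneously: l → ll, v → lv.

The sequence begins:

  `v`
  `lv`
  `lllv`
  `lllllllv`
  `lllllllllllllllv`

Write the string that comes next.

Replace each of the 16 characters of lllllllllllllllv in place — ll ll ll ll ll ll ll ll ll ll ll ll ll ll ll lv — and concatenate.

lllllllllllllllllllllllllllllllv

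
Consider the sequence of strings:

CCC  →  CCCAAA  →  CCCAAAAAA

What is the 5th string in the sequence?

CCCAAAAAAAAAAAA

Every step adds AAA to the end: s(k+1) = s(k)·AAA.
From CCCAAAAAA, 2 further steps: CCCAAAAAA → CCCAAAAAAAAA → (answer).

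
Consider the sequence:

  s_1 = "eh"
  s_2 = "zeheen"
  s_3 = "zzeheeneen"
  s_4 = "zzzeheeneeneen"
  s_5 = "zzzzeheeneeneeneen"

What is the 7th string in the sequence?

zzzzzzeheeneeneeneeneeneen

Each term wraps the previous one in z on the left and een on the right.
From zzzzeheeneeneeneen, 2 further steps: zzzzeheeneeneeneen → zzzzzeheeneeneeneeneen → (answer).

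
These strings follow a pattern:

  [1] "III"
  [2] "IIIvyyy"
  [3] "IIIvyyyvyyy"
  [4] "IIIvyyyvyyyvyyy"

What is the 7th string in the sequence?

The strings grow by a fixed suffix vyyy each time.
From IIIvyyyvyyyvyyy, 3 further steps: IIIvyyyvyyyvyyy → IIIvyyyvyyyvyyyvyyy → IIIvyyyvyyyvyyyvyyyvyyy → (answer).

IIIvyyyvyyyvyyyvyyyvyyyvyyy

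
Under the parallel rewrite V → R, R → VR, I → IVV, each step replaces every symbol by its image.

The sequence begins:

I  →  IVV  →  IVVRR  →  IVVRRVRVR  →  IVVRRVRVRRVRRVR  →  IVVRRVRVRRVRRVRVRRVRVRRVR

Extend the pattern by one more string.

Applying the rule to each of the 25 symbols of IVVRRVRVRRVRRVRVRRVRVRRVR gives the pieces IVV R R VR VR R VR R VR VR R VR VR R VR R VR VR R VR R VR VR R VR, which concatenate to the answer.

IVVRRVRVRRVRRVRVRRVRVRRVRRVRVRRVRRVRVRRVR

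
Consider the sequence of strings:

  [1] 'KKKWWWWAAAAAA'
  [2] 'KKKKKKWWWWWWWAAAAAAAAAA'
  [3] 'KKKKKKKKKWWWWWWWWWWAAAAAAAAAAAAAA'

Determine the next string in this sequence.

KKKKKKKKKKKKWWWWWWWWWWWWWAAAAAAAAAAAAAAAAAA

Each string has the form K^{3n} W^{3n+1} A^{4n+2} (n = 1, 2, …).
Setting n = 4 gives 12, 13, 18 characters in each block.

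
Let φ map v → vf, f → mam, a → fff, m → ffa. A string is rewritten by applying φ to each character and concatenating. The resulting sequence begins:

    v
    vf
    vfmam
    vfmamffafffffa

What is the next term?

Applying the rule to each of the 14 symbols of vfmamffafffffa gives the pieces vf mam ffa fff ffa mam mam fff mam mam mam mam mam fff, which concatenate to the answer.

vfmamffafffffamammamfffmammammammammamfff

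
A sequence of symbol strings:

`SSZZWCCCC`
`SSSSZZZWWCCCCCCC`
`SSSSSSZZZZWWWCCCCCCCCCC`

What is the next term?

Term n consists of 2n S's, followed by n+1 Z's, followed by n W's, followed by 3n+1 C's (n = 1, 2, …).
For the next term, n = 4, so the run lengths are 8, 5, 4, 13.

SSSSSSSSZZZZZWWWWCCCCCCCCCCCCC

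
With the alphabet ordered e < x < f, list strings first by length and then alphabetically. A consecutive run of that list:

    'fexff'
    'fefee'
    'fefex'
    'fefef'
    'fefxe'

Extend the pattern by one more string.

fefxx

Find the rightmost character of fefxe below f, bump it to the next letter, and reset everything to its right to e.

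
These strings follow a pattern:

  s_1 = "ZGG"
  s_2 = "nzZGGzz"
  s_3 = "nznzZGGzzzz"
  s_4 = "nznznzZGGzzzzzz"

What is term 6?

s(k+1) = nz·s(k)·zz, so each term gains nz as a prefix and zz as a suffix.
From nznznzZGGzzzzzz, 2 further steps: nznznzZGGzzzzzz → nznznznzZGGzzzzzzzz → (answer).

nznznznznzZGGzzzzzzzzzz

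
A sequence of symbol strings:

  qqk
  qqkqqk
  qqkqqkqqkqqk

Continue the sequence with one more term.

Each string is two copies of the previous one concatenated.
Doubling qqkqqkqqkqqk:

qqkqqkqqkqqkqqkqqkqqkqqk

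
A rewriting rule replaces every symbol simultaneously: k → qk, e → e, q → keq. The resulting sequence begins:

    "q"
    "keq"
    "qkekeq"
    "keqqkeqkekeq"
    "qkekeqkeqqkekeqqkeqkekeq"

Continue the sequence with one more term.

Applying the rule to each of the 24 symbols of qkekeqkeqqkekeqqkeqkekeq gives the pieces keq qk e qk e keq qk e keq keq qk e qk e keq keq qk e keq qk e qk e keq, which concatenate to the answer.

keqqkeqkekeqqkekeqkeqqkeqkekeqkeqqkekeqqkeqkekeq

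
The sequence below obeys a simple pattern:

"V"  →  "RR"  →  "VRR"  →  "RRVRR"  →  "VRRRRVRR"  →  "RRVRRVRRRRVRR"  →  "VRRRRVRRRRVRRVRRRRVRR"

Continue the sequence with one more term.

RRVRRVRRRRVRRVRRRRVRRRRVRRVRRRRVRR

This is a Fibonacci-style word recurrence s(k) = s(k−2)·s(k−1): e.g. V·RR = VRR.
The next term joins RRVRRVRRRRVRR and VRRRRVRRRRVRRVRRRRVRR.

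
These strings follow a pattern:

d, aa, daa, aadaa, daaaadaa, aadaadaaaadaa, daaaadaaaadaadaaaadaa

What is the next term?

aadaadaaaadaadaaaadaaaadaadaaaadaa

From term 3 onward, concatenate the second-to-last term with the last: d·aa = daa, aa·daa = aadaa, …
So term 8 is aadaadaaaadaa·daaaadaaaadaadaaaadaa.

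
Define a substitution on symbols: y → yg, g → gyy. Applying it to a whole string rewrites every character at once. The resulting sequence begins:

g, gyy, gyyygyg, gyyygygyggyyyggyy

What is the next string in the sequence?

gyyygygyggyyyggyyyggyygyyygygyggyygyyygyg

φ(gyyygygyggyyyggyy) expands symbol-by-symbol to gyy yg yg yg gyy yg gyy yg gyy gyy yg yg yg gyy gyy yg yg; joining the 17 pieces gives the next term.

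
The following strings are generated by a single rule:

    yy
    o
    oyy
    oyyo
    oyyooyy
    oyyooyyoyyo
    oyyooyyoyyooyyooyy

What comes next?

oyyooyyoyyooyyooyyoyyooyyoyyo

From term 3 onward, concatenate the last term with the second-to-last: o·yy = oyy, oyy·o = oyyo, …
Continuing: oyyooyyoyyooyyooyy · oyyooyyoyyo gives term 8.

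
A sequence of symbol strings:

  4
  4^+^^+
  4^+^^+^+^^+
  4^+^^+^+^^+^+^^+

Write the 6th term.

Each term is the previous one with ^+^^+ appended.
From 4^+^^+^+^^+^+^^+, 2 further steps: 4^+^^+^+^^+^+^^+ → 4^+^^+^+^^+^+^^+^+^^+ → (answer).

4^+^^+^+^^+^+^^+^+^^+^+^^+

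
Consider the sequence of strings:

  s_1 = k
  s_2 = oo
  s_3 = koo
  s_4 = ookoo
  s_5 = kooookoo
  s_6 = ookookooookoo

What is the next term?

From term 3 onward, concatenate the second-to-last term with the last: k·oo = koo, oo·koo = ookoo, …
Continuing: kooookoo · ookookooookoo gives term 7.

kooookooookookooookoo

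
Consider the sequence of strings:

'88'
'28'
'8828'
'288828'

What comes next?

From term 3 onward, concatenate the second-to-last term with the last: 88·28 = 8828, 28·8828 = 288828, …
The next term joins 8828 and 288828.

8828288828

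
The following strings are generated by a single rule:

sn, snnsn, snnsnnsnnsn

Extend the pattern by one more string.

Each string is two copies of the previous one joined by 'n'.
Doubling snnsnnsnnsn with 'n' between the halves:

snnsnnsnnsnnsnnsnnsnnsn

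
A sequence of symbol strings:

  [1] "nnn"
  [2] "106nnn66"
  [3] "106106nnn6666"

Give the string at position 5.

s(k+1) = 106·s(k)·66, so each term gains 106 as a prefix and 66 as a suffix.
From 106106nnn6666, 2 further steps: 106106nnn6666 → 106106106nnn666666 → (answer).

106106106106nnn66666666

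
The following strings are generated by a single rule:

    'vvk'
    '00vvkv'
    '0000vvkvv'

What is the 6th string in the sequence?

0000000000vvkvvvvv

Each term wraps the previous one in 00 on the left and v on the right.
From 0000vvkvv, 3 further steps: 0000vvkvv → 000000vvkvvv → 00000000vvkvvvv → (answer).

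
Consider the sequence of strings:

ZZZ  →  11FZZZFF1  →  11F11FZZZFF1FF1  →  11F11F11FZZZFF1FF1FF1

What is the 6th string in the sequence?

11F11F11F11F11FZZZFF1FF1FF1FF1FF1

s(k+1) = 11F·s(k)·FF1, so each term gains 11F as a prefix and FF1 as a suffix.
From 11F11F11FZZZFF1FF1FF1, 2 further steps: 11F11F11FZZZFF1FF1FF1 → 11F11F11F11FZZZFF1FF1FF1FF1 → (answer).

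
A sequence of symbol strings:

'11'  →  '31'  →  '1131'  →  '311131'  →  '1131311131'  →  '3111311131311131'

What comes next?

Each term (from the third on) is the two preceding terms concatenated in order: term 3 = 11·31 = 1131.
So term 7 is 1131311131·3111311131311131.

11313111313111311131311131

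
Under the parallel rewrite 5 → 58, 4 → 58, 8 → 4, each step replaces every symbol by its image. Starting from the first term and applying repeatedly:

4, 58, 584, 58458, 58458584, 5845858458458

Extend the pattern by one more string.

584585845845858458584

Applying the rule to each of the 13 symbols of 5845858458458 gives the pieces 58 4 58 58 4 58 4 58 58 4 58 58 4, which concatenate to the answer.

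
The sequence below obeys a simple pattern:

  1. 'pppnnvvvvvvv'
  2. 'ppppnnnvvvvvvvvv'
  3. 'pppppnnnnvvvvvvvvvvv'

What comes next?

Term n consists of n p's, followed by n-1 n's, followed by 2n+1 v's, where the shown terms are n = 3, 4, 5.
At n = 6 the blocks have lengths 6, 5, 13.

ppppppnnnnnvvvvvvvvvvvvv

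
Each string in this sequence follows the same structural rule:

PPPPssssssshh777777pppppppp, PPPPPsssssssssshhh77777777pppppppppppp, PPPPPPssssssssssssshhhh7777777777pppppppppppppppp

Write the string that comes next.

Each string has the form P^{n+2} s^{3n+1} h^{n} 7^{2n+2} p^{4n}, where the shown terms are n = 2, 3, 4.
Setting n = 5 gives 7, 16, 5, 12, 20 characters in each block.

PPPPPPPsssssssssssssssshhhhh777777777777pppppppppppppppppppp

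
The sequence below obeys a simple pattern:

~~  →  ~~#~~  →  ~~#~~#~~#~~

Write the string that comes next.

Every step duplicates the string with '#' between the halves.
One more doubling of ~~#~~#~~#~~ gives the answer.

~~#~~#~~#~~#~~#~~#~~#~~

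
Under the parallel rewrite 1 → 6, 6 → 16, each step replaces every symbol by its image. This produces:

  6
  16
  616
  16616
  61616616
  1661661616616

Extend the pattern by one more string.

Rewriting the 13 symbols of 1661661616616 one by one yields 6 16 16 6 16 16 6 16 6 16 16 6 16; concatenated:

616166161661661616616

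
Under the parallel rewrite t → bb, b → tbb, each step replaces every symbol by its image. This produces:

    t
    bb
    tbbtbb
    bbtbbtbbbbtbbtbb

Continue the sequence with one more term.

φ(bbtbbtbbbbtbbtbb) expands symbol-by-symbol to tbb tbb bb tbb tbb bb tbb tbb tbb tbb bb tbb tbb bb tbb tbb; joining the 16 pieces gives the next term.

tbbtbbbbtbbtbbbbtbbtbbtbbtbbbbtbbtbbbbtbbtbb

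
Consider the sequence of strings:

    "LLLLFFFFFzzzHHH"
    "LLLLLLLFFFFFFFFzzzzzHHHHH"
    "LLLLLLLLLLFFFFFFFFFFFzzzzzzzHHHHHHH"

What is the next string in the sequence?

The n-th term is 3n-2 L's then 3n-1 F's then 2n-1 z's then 2n-1 H's, where the shown terms are n = 2, 3, 4.
Setting n = 5 gives 13, 14, 9, 9 characters in each block.

LLLLLLLLLLLLLFFFFFFFFFFFFFFzzzzzzzzzHHHHHHHHH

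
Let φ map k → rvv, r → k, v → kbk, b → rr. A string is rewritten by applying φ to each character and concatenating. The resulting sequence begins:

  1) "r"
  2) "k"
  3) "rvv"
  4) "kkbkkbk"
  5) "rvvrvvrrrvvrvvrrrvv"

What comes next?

kkbkkbkkkbkkbkkkkkbkkbkkkbkkbkkkkkbkkbk

Replace each of the 19 characters of rvvrvvrrrvvrvvrrrvv in place — k kbk kbk k kbk kbk k k k kbk kbk k kbk kbk k k k kbk kbk — and concatenate.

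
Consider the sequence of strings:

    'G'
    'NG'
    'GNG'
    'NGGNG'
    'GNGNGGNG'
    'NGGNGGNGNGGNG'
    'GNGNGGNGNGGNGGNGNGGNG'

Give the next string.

NGGNGGNGNGGNGGNGNGGNGNGGNGGNGNGGNG

This is a Fibonacci-style word recurrence s(k) = s(k−2)·s(k−1): e.g. G·NG = GNG.
Continuing: NGGNGGNGNGGNG · GNGNGGNGNGGNGGNGNGGNG gives term 8.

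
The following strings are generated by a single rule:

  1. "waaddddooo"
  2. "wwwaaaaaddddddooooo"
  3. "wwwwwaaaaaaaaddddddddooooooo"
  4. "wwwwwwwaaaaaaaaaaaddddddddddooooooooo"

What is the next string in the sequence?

wwwwwwwwwaaaaaaaaaaaaaaddddddddddddooooooooooo

The n-th term is 2n-1 w's then 3n-1 a's then 2n+2 d's then 2n+1 o's (n = 1, 2, …).
Setting n = 5 gives 9, 14, 12, 11 characters in each block.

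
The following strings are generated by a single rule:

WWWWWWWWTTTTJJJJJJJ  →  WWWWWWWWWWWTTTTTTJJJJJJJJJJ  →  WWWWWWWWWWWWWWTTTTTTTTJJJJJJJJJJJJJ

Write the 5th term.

WWWWWWWWWWWWWWWWWWWWTTTTTTTTTTTTJJJJJJJJJJJJJJJJJJJ

Term n consists of 3n+2 W's, followed by 2n T's, followed by 3n+1 J's, where the shown terms are n = 2, 3, 4.
At n = 6 the blocks have lengths 20, 12, 19.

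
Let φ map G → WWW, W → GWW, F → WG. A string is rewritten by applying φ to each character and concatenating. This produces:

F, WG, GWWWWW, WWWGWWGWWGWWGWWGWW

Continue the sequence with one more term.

Applying the rule to each of the 18 symbols of WWWGWWGWWGWWGWWGWW gives the pieces GWW GWW GWW WWW GWW GWW WWW GWW GWW WWW GWW GWW WWW GWW GWW WWW GWW GWW, which concatenate to the answer.

GWWGWWGWWWWWGWWGWWWWWGWWGWWWWWGWWGWWWWWGWWGWWWWWGWWGWW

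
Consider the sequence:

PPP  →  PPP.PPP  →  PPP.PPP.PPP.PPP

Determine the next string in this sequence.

PPP.PPP.PPP.PPP.PPP.PPP.PPP.PPP

s(k+1) = s(k)·.·s(k) — each term doubles the last with '.' between the halves.
So the next term is two copies of PPP.PPP.PPP.PPP with '.' between the halves.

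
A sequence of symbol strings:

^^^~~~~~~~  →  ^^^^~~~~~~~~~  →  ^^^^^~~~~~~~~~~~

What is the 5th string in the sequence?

^^^^^^^~~~~~~~~~~~~~~~

The n-th term is n ^'s then 2n+1 ~'s, where the shown terms are n = 3, 4, 5.
At n = 7 the blocks have lengths 7, 15.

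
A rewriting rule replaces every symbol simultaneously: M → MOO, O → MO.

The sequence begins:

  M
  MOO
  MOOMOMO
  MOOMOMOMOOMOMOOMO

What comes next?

MOOMOMOMOOMOMOOMOMOOMOMOMOOMOMOOMOMOMOOMO

Applying the rule to each of the 17 symbols of MOOMOMOMOOMOMOOMO gives the pieces MOO MO MO MOO MO MOO MO MOO MO MO MOO MO MOO MO MO MOO MO, which concatenate to the answer.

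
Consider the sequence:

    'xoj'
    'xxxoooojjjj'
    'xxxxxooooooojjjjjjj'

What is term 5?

Each string has the form x^{2n-1} o^{3n-2} j^{3n-2} (n = 1, 2, …).
For term 5, n = 5, so the run lengths are 9, 13, 13.

xxxxxxxxxooooooooooooojjjjjjjjjjjjj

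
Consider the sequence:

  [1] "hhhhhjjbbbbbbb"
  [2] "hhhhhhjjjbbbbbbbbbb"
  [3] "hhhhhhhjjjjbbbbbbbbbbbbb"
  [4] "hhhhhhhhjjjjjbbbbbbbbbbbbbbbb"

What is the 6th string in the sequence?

Term n consists of n+3 h's, followed by n j's, followed by 3n+1 b's, where the shown terms are n = 2, 3, 4, 5.
Setting n = 7 gives 10, 7, 22 characters in each block.

hhhhhhhhhhjjjjjjjbbbbbbbbbbbbbbbbbbbbbb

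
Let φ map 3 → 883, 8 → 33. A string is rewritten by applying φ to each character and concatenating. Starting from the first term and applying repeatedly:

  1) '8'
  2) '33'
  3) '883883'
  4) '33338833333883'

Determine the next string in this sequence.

Replace each of the 14 characters of 33338833333883 in place — 883 883 883 883 33 33 883 883 883 883 883 33 33 883 — and concatenate.

88388388388333338838838838838833333883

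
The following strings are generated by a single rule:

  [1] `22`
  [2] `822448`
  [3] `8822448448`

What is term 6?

Every step adds 8 to the front and 448 to the end of the previous string.
From 8822448448, 3 further steps: 8822448448 → 88822448448448 → 888822448448448448 → (answer).

8888822448448448448448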